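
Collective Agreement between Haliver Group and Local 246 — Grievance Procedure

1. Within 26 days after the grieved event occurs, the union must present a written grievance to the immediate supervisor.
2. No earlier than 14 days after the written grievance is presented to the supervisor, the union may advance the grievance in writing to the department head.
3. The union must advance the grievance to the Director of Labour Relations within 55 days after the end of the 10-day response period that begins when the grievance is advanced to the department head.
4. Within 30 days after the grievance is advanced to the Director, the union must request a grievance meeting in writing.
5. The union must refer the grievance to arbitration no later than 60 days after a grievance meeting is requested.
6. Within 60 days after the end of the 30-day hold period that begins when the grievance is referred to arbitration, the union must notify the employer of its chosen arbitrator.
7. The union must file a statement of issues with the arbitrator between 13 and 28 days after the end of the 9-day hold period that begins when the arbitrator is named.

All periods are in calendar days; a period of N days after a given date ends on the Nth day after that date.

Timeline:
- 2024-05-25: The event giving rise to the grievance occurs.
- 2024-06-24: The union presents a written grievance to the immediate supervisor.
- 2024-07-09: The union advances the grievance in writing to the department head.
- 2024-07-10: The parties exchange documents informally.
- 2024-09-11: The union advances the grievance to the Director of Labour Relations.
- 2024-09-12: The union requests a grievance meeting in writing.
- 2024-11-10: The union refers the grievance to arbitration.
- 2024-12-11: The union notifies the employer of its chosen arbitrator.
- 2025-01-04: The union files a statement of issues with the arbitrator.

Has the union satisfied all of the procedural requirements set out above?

Step 1 — counting 26 days from 2024-05-25 (when the grieved event occurs) gives a deadline of 2024-06-20; done 2024-06-24 — 4 days late.

No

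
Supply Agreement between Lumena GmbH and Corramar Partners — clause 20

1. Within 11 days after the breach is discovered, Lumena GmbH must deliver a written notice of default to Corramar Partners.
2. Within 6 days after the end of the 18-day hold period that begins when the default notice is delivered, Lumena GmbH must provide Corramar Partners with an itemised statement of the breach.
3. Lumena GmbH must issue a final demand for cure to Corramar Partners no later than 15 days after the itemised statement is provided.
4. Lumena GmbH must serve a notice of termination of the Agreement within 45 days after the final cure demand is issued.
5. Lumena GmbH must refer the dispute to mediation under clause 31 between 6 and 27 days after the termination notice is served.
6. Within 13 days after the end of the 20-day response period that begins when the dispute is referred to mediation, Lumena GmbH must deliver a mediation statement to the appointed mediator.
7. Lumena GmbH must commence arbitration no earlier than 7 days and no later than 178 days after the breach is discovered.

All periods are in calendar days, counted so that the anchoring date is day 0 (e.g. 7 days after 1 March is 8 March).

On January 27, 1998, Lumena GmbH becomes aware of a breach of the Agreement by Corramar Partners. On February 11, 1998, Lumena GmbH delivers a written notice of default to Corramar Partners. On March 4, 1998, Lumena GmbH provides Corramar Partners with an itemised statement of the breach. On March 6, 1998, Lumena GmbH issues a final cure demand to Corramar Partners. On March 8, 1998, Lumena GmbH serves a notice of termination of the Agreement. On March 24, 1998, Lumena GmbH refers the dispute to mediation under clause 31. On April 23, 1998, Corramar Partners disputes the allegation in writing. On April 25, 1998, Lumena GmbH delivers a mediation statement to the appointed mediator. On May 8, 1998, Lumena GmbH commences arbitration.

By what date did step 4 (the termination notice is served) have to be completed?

April 20, 1998

Step 4 runs from March 6, 1998, when the final cure demand is issued. 45 days after March 6, 1998 is April 20, 1998.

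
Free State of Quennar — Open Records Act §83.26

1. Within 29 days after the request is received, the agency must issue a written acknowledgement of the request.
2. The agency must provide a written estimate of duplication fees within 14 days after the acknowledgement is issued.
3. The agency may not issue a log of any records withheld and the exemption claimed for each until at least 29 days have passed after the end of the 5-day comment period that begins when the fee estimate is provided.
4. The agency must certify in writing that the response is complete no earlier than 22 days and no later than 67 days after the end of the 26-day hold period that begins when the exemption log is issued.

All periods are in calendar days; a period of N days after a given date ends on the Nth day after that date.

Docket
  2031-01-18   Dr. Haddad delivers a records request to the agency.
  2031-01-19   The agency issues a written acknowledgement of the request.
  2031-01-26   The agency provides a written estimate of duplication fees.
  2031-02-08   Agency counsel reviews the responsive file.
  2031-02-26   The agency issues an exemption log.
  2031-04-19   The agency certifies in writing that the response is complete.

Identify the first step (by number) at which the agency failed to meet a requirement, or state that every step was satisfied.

Step 1: 29 days after 2031-01-18 (when the request is received) is 2031-02-16; done 2031-01-19 — timely.
Step 2: 14 days after 2031-01-19 (when the acknowledgement is issued) is 2031-02-02; 2031-01-26 is within that limit.
Step 3: the earliest permitted date is 29 days after 2031-01-31 (end of the 5-day comment period, which began when the fee estimate is provided on 2031-01-26), i.e. 2031-03-01; acted on 2031-02-26, 3 days prematurely.

Step 3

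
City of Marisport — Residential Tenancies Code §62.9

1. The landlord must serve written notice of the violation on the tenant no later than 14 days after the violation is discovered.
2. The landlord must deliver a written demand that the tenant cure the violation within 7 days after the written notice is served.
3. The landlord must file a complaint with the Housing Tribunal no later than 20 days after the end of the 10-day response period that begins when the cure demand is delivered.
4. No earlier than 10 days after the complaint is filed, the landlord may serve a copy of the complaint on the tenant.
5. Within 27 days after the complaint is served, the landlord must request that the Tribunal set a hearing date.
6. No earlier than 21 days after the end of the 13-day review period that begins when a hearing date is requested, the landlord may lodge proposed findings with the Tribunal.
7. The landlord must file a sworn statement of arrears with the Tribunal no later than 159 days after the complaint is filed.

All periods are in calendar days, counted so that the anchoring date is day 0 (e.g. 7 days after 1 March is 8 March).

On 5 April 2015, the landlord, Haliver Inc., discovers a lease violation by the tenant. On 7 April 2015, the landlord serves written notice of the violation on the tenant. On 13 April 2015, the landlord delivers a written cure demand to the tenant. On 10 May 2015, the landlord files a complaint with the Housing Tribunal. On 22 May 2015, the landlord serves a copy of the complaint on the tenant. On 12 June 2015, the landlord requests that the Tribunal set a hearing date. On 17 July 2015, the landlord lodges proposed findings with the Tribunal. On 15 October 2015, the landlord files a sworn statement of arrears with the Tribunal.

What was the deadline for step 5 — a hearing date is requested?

18 June 2015

Step 5 runs from 22 May 2015, when the complaint is served. 27 days after 22 May 2015 is 18 June 2015.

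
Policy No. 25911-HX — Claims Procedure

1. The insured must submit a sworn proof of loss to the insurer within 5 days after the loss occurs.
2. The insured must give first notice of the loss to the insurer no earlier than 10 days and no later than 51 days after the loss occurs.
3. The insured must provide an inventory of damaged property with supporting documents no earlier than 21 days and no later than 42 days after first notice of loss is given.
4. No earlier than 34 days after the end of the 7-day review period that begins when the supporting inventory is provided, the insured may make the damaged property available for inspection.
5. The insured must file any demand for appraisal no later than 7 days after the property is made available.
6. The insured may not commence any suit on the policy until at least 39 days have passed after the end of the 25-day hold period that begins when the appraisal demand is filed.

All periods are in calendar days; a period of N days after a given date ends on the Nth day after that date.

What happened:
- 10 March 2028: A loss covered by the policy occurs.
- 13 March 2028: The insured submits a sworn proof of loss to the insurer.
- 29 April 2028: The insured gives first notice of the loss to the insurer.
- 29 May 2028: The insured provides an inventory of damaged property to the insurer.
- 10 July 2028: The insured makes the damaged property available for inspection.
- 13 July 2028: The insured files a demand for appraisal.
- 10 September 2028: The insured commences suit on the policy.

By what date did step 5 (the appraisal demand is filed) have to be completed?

Step 5 runs from 10 July 2028, when the property is made available. 7 days after 10 July 2028 is 17 July 2028.

17 July 2028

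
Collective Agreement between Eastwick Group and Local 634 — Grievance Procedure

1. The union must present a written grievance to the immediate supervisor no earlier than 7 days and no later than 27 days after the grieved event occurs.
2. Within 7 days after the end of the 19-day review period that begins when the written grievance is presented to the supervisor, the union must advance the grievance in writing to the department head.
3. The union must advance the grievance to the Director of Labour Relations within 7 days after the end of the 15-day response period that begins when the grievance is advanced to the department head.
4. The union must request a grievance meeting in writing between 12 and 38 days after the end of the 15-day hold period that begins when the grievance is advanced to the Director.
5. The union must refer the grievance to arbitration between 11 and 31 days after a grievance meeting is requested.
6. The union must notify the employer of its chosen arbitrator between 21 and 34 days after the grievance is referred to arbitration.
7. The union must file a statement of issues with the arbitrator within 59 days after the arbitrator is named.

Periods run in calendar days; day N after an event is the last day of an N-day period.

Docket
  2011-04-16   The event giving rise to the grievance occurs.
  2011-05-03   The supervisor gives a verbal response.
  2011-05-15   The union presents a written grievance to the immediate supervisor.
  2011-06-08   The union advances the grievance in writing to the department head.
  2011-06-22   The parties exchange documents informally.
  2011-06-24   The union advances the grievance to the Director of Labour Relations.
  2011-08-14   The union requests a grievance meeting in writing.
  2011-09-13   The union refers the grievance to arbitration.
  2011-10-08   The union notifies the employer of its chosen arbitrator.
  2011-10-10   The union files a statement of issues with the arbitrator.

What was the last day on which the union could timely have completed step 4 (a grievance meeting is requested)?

The grievance is advanced to the Director on 2011-06-24; the 15-day hold period therefore ends 2011-07-09, and step 4 runs from that date. The window is 12–38 days after 2011-07-09; it closes on 2011-08-16.

2011-08-16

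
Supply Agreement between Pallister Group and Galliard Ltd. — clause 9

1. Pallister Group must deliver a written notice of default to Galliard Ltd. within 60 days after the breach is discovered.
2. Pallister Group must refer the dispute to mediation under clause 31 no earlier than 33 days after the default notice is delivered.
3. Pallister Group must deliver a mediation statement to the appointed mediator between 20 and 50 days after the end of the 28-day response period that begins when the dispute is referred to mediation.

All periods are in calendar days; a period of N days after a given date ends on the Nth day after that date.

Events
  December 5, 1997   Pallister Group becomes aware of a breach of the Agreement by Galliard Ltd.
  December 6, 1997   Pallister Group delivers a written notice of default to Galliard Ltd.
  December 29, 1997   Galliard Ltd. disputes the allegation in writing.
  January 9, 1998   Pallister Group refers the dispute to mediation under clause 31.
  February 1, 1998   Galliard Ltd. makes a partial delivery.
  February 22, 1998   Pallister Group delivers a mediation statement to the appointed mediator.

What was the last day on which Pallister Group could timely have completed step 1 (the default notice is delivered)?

February 3, 1998

Step 1 runs from December 5, 1997, when the breach is discovered. 60 days after December 5, 1997 is February 3, 1998.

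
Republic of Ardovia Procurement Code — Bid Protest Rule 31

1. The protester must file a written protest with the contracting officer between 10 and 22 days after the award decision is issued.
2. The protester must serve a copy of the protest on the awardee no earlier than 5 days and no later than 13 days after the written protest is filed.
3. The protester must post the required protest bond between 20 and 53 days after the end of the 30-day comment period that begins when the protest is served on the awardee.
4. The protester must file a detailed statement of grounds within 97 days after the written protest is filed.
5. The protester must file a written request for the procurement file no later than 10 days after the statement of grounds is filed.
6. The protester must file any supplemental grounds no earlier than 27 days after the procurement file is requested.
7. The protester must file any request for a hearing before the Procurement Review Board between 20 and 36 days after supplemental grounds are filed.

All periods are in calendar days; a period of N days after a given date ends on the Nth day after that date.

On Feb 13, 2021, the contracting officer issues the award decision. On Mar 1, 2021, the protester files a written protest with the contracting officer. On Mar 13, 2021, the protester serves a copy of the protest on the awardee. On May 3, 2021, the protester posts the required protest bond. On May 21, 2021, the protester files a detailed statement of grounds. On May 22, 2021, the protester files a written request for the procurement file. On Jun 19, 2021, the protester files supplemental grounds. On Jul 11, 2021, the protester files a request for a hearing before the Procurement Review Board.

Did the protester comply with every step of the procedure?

Yes

Step 1 — 10 and 22 days from Feb 13, 2021 (when the award decision is issued) are Feb 23, 2021 and Mar 7, 2021 respectively; done Mar 1, 2021 — within the window.
Step 2 — 5 and 13 days from Mar 1, 2021 (when the written protest is filed) are Mar 6, 2021 and Mar 14, 2021 respectively; done Mar 13, 2021, which is between those dates.
Step 3 — 20 and 53 days from Apr 12, 2021 (end of the 30-day comment period, which began when the protest is served on the awardee on Mar 13, 2021) are May 2, 2021 and Jun 4, 2021 respectively; done May 3, 2021 — within the window.
Step 4 — counting 97 days from Mar 1, 2021 (when the written protest is filed) gives a deadline of Jun 6, 2021; done May 21, 2021 — timely.
Step 5 — counting 10 days from May 21, 2021 (when the statement of grounds is filed) gives a deadline of May 31, 2021; May 22, 2021 is within that limit.
Step 6 — must wait 27 days from May 22, 2021 (when the procurement file is requested), so not before Jun 18, 2021; Jun 19, 2021 is on or after that date.
Step 7 — 20 and 36 days from Jun 19, 2021 (when supplemental grounds are filed) are Jul 9, 2021 and Jul 25, 2021 respectively; Jul 11, 2021 falls inside that range.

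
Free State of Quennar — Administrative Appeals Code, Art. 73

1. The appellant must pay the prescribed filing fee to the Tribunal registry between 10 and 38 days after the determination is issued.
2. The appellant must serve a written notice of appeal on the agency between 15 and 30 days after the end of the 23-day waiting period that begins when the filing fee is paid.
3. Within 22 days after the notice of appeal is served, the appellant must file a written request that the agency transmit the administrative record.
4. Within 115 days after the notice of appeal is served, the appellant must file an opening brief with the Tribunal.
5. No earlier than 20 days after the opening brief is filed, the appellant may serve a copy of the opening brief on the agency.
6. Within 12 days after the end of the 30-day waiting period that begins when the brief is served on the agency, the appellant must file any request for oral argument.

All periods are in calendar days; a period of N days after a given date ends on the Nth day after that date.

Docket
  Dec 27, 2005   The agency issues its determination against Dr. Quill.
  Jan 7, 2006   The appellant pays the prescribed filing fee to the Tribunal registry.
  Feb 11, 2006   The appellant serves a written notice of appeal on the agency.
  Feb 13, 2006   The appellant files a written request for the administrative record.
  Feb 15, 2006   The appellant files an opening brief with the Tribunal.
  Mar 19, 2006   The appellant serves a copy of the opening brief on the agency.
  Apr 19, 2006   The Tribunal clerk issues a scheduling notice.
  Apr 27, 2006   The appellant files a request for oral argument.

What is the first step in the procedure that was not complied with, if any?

Step 1 — 10 and 38 days from Dec 27, 2005 (when the determination is issued) are Jan 6, 2006 and Feb 3, 2006 respectively; done Jan 7, 2006, which is between those dates.
Step 2 — 15 and 30 days from Jan 30, 2006 (end of the 23-day waiting period, which began when the filing fee is paid on Jan 7, 2006) are Feb 14, 2006 and Mar 1, 2006 respectively; Feb 11, 2006 is 3 days too early.

Step 2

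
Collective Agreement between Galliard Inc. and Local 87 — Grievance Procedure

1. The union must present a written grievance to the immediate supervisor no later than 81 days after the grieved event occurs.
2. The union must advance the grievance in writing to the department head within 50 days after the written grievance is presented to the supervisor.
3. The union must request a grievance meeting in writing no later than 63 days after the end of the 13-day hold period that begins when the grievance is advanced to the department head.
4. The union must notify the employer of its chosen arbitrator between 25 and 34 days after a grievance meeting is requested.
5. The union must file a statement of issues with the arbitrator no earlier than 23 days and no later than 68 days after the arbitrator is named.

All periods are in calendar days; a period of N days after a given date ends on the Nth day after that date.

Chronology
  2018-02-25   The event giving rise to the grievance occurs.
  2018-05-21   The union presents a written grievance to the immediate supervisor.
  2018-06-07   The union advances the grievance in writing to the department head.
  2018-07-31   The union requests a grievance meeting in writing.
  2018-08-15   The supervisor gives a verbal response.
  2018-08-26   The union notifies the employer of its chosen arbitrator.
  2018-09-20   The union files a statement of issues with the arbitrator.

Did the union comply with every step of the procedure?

Step 1: 81 days after 2018-02-25 (when the grieved event occurs) is 2018-05-17; done 2018-05-21 — 4 days late.
The analysis stops there.

No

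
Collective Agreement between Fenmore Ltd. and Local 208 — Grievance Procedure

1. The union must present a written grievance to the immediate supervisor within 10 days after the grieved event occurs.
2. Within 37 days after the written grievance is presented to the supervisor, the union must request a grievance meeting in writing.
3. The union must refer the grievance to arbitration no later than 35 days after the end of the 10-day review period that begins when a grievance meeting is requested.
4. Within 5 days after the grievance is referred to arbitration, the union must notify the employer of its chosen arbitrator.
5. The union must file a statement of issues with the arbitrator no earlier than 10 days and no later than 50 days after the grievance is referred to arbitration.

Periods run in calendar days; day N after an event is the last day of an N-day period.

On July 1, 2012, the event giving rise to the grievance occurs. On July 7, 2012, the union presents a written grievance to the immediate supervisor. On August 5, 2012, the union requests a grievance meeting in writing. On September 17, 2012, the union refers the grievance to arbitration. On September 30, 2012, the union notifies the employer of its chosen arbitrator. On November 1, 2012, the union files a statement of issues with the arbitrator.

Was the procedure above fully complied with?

(1) due by July 1, 2012 + 10 days = July 11, 2012; done July 7, 2012 — timely.
(2) due by July 7, 2012 + 37 days = August 13, 2012; August 5, 2012 is within that limit.
(3) due by August 15, 2012 + 35 days = September 19, 2012; done September 17, 2012 — timely.
(4) due by September 17, 2012 + 5 days = September 22, 2012; not done until September 30, 2012, 8 days after the deadline.
Later steps need not be reached.

No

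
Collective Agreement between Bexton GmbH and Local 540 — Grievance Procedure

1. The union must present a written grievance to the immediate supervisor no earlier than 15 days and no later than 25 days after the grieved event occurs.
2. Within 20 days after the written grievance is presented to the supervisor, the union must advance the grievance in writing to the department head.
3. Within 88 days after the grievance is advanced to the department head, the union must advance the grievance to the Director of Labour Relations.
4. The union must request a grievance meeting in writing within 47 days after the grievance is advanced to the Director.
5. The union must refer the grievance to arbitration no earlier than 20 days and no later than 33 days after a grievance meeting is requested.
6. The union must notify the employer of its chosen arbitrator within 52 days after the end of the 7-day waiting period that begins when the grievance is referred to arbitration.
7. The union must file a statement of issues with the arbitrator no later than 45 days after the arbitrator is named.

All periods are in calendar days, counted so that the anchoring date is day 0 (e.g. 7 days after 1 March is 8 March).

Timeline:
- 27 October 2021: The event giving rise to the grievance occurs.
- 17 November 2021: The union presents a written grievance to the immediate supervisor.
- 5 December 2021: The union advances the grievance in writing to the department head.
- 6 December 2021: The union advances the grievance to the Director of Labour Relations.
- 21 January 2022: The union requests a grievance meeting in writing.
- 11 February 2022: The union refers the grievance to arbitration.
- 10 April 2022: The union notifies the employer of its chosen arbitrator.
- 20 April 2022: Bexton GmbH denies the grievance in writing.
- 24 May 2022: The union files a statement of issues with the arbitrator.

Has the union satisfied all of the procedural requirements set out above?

Yes

Step 1: the window is 15–25 days after 27 October 2021 (when the grieved event occurs), so 11 November 2021 through 21 November 2021; 17 November 2021 falls inside that range.
Step 2: 20 days after 17 November 2021 (when the written grievance is presented to the supervisor) is 7 December 2021; done 5 December 2021 — timely.
Step 3: 88 days after 5 December 2021 (when the grievance is advanced to the department head) is 3 March 2022; completed 6 December 2021, before the deadline.
Step 4: 47 days after 6 December 2021 (when the grievance is advanced to the Director) is 22 January 2022; 21 January 2022 is within that limit.
Step 5: the window is 20–33 days after 21 January 2022 (when a grievance meeting is requested), so 10 February 2022 through 23 February 2022; done 11 February 2022 — within the window.
Step 6: 52 days after 18 February 2022 (end of the 7-day waiting period, which began when the grievance is referred to arbitration on 11 February 2022) is 11 April 2022; done 10 April 2022 — timely.
Step 7: 45 days after 10 April 2022 (when the arbitrator is named) is 25 May 2022; done 24 May 2022 — timely.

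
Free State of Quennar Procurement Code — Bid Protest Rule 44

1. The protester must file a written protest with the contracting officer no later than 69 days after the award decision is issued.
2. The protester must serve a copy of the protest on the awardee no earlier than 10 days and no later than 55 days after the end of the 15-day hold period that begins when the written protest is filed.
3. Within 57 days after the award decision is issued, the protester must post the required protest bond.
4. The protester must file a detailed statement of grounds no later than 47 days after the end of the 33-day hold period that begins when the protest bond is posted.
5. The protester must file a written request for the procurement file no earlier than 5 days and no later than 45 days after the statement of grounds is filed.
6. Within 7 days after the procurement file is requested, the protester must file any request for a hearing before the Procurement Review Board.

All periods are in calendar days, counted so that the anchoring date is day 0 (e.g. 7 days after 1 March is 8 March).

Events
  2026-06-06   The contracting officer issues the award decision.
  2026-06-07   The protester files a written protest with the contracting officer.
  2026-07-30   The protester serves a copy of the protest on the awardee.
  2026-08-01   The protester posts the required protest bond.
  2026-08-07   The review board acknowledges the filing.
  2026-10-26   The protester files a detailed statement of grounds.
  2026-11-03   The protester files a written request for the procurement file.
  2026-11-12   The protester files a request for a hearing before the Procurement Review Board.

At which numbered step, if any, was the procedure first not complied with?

Step 4

(1) due by 2026-06-06 + 69 days = 2026-08-14; done 2026-06-07 — timely.
(2) the permitted window runs from 2026-06-22 + 10 = 2026-07-02 to 2026-06-22 + 55 = 2026-08-16; done 2026-07-30 — within the window.
(3) due by 2026-06-06 + 57 days = 2026-08-02; completed 2026-08-01, before the deadline.
(4) due by 2026-09-03 + 47 days = 2026-10-20; not done until 2026-10-26, 6 days after the deadline.
Later steps need not be reached.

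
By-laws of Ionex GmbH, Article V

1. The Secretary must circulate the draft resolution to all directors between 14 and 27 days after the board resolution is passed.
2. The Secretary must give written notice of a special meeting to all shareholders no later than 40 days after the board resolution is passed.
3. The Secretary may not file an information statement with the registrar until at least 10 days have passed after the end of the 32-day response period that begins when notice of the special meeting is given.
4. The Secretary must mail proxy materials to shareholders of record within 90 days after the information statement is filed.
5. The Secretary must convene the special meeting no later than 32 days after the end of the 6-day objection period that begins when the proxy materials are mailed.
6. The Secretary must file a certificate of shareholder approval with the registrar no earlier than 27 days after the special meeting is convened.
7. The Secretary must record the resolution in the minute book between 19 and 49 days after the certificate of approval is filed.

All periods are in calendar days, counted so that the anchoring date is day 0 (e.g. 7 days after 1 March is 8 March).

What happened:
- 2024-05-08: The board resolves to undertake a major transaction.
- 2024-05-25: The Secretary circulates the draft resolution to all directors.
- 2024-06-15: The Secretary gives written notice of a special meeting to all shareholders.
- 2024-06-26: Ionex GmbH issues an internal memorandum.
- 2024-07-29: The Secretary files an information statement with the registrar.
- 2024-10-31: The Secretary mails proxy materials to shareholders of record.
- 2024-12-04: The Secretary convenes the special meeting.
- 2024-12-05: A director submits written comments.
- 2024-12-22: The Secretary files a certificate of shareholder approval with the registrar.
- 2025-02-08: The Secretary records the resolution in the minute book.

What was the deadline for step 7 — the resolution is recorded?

2025-02-09

Step 7 runs from 2024-12-22, when the certificate of approval is filed. The window is 19–49 days after 2024-12-22; it closes on 2025-02-09.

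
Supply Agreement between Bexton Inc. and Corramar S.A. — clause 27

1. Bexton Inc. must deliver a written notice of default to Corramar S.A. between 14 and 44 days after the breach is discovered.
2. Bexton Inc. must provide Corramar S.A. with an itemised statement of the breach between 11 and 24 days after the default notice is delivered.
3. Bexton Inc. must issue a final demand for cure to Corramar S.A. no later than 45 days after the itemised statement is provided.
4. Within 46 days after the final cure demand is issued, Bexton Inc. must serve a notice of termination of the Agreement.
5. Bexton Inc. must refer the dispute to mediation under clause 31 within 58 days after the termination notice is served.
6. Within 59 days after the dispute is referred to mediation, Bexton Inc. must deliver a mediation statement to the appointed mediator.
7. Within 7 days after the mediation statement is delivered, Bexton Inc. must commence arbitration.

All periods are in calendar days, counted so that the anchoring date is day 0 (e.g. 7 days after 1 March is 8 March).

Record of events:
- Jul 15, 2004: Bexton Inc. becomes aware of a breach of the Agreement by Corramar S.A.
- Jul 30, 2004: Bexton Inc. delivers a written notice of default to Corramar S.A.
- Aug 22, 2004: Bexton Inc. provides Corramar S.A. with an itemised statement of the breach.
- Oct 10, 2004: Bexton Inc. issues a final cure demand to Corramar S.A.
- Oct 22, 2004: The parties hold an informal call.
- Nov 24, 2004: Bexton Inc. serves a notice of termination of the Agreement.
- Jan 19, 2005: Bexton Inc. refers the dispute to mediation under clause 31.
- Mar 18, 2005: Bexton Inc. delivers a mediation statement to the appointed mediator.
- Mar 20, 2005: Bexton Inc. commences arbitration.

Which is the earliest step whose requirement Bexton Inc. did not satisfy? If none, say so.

Step 1: the window is 14–44 days after Jul 15, 2004 (when the breach is discovered), so Jul 29, 2004 through Aug 28, 2004; Jul 30, 2004 falls inside that range.
Step 2: the window is 11–24 days after Jul 30, 2004 (when the default notice is delivered), so Aug 10, 2004 through Aug 23, 2004; done Aug 22, 2004, which is between those dates.
Step 3: 45 days after Aug 22, 2004 (when the itemised statement is provided) is Oct 6, 2004; Oct 10, 2004 misses that deadline by 4 days.

Step 3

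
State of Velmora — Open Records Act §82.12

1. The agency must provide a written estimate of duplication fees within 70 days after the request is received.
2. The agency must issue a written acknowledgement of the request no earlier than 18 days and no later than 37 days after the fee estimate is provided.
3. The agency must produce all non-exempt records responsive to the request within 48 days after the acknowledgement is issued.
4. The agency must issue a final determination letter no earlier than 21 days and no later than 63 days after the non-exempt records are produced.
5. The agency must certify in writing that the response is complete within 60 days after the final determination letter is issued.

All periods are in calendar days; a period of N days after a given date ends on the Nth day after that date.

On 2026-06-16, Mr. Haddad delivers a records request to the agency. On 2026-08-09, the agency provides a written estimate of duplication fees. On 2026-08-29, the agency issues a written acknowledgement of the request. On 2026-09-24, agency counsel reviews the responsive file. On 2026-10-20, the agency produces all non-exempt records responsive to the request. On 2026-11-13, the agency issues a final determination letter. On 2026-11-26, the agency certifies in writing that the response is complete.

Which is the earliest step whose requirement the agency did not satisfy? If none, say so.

Step 1 — counting 70 days from 2026-06-16 (when the request is received) gives a deadline of 2026-08-25; done 2026-08-09 — timely.
Step 2 — 18 and 37 days from 2026-08-09 (when the fee estimate is provided) are 2026-08-27 and 2026-09-15 respectively; done 2026-08-29, which is between those dates.
Step 3 — counting 48 days from 2026-08-29 (when the acknowledgement is issued) gives a deadline of 2026-10-16; not done until 2026-10-20, 4 days after the deadline.

Step 3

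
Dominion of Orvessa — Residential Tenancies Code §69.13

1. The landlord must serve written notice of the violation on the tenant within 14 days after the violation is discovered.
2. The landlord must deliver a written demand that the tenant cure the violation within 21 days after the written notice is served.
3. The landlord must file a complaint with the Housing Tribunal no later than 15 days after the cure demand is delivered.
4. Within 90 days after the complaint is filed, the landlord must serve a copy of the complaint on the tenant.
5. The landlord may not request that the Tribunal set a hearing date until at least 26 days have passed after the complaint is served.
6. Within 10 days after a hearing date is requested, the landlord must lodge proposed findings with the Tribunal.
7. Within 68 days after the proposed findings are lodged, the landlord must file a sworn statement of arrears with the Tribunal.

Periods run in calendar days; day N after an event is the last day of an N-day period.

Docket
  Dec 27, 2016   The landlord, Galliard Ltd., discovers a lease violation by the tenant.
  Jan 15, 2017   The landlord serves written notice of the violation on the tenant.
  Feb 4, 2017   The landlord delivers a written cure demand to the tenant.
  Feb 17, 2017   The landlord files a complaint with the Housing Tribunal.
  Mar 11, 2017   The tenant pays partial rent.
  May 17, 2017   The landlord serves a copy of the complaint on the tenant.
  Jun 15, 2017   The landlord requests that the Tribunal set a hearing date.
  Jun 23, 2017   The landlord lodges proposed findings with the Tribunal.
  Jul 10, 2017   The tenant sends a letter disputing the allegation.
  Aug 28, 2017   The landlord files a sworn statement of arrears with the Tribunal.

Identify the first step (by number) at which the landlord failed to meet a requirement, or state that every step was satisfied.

Step 1

Step 1: 14 days after Dec 27, 2016 (when the violation is discovered) is Jan 10, 2017; done Jan 15, 2017 — 5 days late.
The procedure was therefore not followed at step 1.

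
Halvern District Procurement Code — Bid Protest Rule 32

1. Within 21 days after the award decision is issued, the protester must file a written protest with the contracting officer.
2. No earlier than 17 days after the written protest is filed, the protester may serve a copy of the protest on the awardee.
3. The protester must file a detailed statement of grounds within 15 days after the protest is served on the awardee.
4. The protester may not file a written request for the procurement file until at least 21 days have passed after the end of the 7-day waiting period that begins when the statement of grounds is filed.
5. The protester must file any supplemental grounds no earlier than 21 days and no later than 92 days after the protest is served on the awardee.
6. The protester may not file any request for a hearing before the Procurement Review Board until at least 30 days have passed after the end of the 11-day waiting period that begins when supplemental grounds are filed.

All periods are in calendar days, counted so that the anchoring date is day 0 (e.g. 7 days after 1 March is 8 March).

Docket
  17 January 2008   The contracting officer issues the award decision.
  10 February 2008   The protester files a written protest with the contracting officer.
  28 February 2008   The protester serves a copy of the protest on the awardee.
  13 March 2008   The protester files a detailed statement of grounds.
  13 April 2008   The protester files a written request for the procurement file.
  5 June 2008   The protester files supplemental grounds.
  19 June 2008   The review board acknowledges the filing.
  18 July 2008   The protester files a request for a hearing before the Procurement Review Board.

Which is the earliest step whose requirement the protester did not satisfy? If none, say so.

Step 1 — counting 21 days from 17 January 2008 (when the award decision is issued) gives a deadline of 7 February 2008; not done until 10 February 2008, 3 days after the deadline.

Step 1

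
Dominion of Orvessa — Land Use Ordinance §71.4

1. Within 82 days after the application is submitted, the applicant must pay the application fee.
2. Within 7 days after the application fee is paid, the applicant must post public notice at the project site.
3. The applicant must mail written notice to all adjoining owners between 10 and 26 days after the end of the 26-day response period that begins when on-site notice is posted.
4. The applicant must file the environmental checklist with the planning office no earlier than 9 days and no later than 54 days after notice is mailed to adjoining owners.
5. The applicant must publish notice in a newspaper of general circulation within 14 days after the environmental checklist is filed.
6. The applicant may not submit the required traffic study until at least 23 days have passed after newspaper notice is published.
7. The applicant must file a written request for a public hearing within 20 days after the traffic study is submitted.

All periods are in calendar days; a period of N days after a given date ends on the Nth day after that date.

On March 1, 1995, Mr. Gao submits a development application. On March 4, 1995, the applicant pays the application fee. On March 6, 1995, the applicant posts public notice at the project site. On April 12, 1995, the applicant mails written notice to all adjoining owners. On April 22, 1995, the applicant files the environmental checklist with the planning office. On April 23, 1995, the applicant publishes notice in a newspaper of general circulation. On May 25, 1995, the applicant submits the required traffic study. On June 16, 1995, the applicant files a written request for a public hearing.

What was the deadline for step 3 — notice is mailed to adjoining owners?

On-site notice is posted on March 6, 1995; the 26-day response period therefore ends April 1, 1995, and step 3 runs from that date. The window is 10–26 days after April 1, 1995; it closes on April 27, 1995.

April 27, 1995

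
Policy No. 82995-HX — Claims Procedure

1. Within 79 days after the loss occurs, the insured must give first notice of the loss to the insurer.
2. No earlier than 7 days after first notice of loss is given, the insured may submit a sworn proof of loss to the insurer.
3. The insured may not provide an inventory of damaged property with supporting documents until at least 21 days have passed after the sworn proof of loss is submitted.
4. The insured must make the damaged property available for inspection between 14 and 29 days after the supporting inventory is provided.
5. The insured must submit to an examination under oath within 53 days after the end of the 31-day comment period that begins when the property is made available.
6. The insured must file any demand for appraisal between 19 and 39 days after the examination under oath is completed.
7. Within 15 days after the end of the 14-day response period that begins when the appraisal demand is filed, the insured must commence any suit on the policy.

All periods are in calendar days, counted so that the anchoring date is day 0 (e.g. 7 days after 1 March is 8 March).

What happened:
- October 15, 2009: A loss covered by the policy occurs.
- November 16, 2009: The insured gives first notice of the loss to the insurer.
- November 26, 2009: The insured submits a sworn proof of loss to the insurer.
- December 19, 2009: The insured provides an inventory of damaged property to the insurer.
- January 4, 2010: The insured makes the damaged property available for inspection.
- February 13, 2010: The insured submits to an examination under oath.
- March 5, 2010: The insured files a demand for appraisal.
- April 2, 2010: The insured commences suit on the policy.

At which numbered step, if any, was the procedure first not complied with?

None — every step was satisfied

Step 1: 79 days after October 15, 2009 (when the loss occurs) is January 2, 2010; done November 16, 2009 — timely.
Step 2: the earliest permitted date is 7 days after November 16, 2009 (when first notice of loss is given), i.e. November 23, 2009; done November 26, 2009 — permitted.
Step 3: the earliest permitted date is 21 days after November 26, 2009 (when the sworn proof of loss is submitted), i.e. December 17, 2009; done December 19, 2009, after the minimum wait.
Step 4: the window is 14–29 days after December 19, 2009 (when the supporting inventory is provided), so January 2, 2010 through January 17, 2010; done January 4, 2010, which is between those dates.
Step 5: 53 days after February 4, 2010 (end of the 31-day comment period, which began when the property is made available on January 4, 2010) is March 29, 2010; done February 13, 2010 — timely.
Step 6: the window is 19–39 days after February 13, 2010 (when the examination under oath is completed), so March 4, 2010 through March 24, 2010; done March 5, 2010, which is between those dates.
Step 7: 15 days after March 19, 2010 (end of the 14-day response period, which began when the appraisal demand is filed on March 5, 2010) is April 3, 2010; done April 2, 2010 — timely.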